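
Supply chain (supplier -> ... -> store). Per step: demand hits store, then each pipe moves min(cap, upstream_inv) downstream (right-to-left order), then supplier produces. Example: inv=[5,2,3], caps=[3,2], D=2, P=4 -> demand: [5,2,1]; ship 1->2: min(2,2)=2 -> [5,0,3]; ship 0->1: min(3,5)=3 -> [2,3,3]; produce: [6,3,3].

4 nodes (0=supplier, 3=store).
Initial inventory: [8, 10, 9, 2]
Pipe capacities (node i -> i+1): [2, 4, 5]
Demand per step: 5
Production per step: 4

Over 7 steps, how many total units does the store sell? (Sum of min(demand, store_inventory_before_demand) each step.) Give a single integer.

Answer: 29

Derivation:
Step 1: sold=2 (running total=2) -> [10 8 8 5]
Step 2: sold=5 (running total=7) -> [12 6 7 5]
Step 3: sold=5 (running total=12) -> [14 4 6 5]
Step 4: sold=5 (running total=17) -> [16 2 5 5]
Step 5: sold=5 (running total=22) -> [18 2 2 5]
Step 6: sold=5 (running total=27) -> [20 2 2 2]
Step 7: sold=2 (running total=29) -> [22 2 2 2]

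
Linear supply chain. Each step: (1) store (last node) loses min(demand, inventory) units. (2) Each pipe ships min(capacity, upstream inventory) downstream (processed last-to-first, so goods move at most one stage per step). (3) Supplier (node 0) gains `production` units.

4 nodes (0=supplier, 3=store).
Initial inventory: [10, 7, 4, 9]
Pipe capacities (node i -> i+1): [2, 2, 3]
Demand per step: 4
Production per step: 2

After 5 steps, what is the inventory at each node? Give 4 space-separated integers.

Step 1: demand=4,sold=4 ship[2->3]=3 ship[1->2]=2 ship[0->1]=2 prod=2 -> inv=[10 7 3 8]
Step 2: demand=4,sold=4 ship[2->3]=3 ship[1->2]=2 ship[0->1]=2 prod=2 -> inv=[10 7 2 7]
Step 3: demand=4,sold=4 ship[2->3]=2 ship[1->2]=2 ship[0->1]=2 prod=2 -> inv=[10 7 2 5]
Step 4: demand=4,sold=4 ship[2->3]=2 ship[1->2]=2 ship[0->1]=2 prod=2 -> inv=[10 7 2 3]
Step 5: demand=4,sold=3 ship[2->3]=2 ship[1->2]=2 ship[0->1]=2 prod=2 -> inv=[10 7 2 2]

10 7 2 2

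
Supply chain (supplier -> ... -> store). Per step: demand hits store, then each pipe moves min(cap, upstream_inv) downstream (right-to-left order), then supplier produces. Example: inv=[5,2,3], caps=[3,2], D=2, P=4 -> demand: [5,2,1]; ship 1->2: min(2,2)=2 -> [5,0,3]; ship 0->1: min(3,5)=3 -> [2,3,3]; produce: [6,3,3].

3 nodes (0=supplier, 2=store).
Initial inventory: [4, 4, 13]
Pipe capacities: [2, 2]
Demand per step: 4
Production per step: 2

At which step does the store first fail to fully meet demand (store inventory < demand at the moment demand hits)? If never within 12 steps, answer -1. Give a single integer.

Step 1: demand=4,sold=4 ship[1->2]=2 ship[0->1]=2 prod=2 -> [4 4 11]
Step 2: demand=4,sold=4 ship[1->2]=2 ship[0->1]=2 prod=2 -> [4 4 9]
Step 3: demand=4,sold=4 ship[1->2]=2 ship[0->1]=2 prod=2 -> [4 4 7]
Step 4: demand=4,sold=4 ship[1->2]=2 ship[0->1]=2 prod=2 -> [4 4 5]
Step 5: demand=4,sold=4 ship[1->2]=2 ship[0->1]=2 prod=2 -> [4 4 3]
Step 6: demand=4,sold=3 ship[1->2]=2 ship[0->1]=2 prod=2 -> [4 4 2]
Step 7: demand=4,sold=2 ship[1->2]=2 ship[0->1]=2 prod=2 -> [4 4 2]
Step 8: demand=4,sold=2 ship[1->2]=2 ship[0->1]=2 prod=2 -> [4 4 2]
Step 9: demand=4,sold=2 ship[1->2]=2 ship[0->1]=2 prod=2 -> [4 4 2]
Step 10: demand=4,sold=2 ship[1->2]=2 ship[0->1]=2 prod=2 -> [4 4 2]
Step 11: demand=4,sold=2 ship[1->2]=2 ship[0->1]=2 prod=2 -> [4 4 2]
Step 12: demand=4,sold=2 ship[1->2]=2 ship[0->1]=2 prod=2 -> [4 4 2]
First stockout at step 6

6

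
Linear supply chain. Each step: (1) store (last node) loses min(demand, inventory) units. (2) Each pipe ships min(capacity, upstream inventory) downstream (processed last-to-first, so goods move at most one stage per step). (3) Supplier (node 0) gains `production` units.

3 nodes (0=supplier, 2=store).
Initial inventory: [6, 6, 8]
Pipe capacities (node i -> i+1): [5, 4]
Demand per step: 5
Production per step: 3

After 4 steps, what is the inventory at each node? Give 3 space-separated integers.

Step 1: demand=5,sold=5 ship[1->2]=4 ship[0->1]=5 prod=3 -> inv=[4 7 7]
Step 2: demand=5,sold=5 ship[1->2]=4 ship[0->1]=4 prod=3 -> inv=[3 7 6]
Step 3: demand=5,sold=5 ship[1->2]=4 ship[0->1]=3 prod=3 -> inv=[3 6 5]
Step 4: demand=5,sold=5 ship[1->2]=4 ship[0->1]=3 prod=3 -> inv=[3 5 4]

3 5 4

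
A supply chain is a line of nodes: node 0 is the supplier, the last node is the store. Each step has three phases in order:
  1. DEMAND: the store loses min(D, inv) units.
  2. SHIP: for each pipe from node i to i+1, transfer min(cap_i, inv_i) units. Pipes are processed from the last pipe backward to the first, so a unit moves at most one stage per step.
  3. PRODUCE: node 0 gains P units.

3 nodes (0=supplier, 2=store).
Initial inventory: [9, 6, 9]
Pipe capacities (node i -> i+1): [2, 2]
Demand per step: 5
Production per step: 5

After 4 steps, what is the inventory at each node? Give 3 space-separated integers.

Step 1: demand=5,sold=5 ship[1->2]=2 ship[0->1]=2 prod=5 -> inv=[12 6 6]
Step 2: demand=5,sold=5 ship[1->2]=2 ship[0->1]=2 prod=5 -> inv=[15 6 3]
Step 3: demand=5,sold=3 ship[1->2]=2 ship[0->1]=2 prod=5 -> inv=[18 6 2]
Step 4: demand=5,sold=2 ship[1->2]=2 ship[0->1]=2 prod=5 -> inv=[21 6 2]

21 6 2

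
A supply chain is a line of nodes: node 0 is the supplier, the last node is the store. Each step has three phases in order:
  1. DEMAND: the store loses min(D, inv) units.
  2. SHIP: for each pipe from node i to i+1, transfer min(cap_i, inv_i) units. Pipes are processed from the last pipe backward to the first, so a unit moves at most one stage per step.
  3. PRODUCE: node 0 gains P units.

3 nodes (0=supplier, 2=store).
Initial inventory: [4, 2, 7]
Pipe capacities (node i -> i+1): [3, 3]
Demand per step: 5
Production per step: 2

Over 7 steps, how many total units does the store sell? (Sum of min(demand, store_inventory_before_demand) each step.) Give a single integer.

Step 1: sold=5 (running total=5) -> [3 3 4]
Step 2: sold=4 (running total=9) -> [2 3 3]
Step 3: sold=3 (running total=12) -> [2 2 3]
Step 4: sold=3 (running total=15) -> [2 2 2]
Step 5: sold=2 (running total=17) -> [2 2 2]
Step 6: sold=2 (running total=19) -> [2 2 2]
Step 7: sold=2 (running total=21) -> [2 2 2]

Answer: 21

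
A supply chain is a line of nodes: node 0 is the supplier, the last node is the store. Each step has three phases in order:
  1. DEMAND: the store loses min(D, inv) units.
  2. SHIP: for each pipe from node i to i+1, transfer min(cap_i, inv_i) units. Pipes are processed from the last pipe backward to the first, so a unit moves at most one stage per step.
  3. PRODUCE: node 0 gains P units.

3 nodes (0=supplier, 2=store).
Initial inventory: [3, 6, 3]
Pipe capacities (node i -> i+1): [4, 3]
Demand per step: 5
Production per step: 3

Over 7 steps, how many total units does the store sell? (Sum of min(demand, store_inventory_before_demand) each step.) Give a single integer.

Answer: 21

Derivation:
Step 1: sold=3 (running total=3) -> [3 6 3]
Step 2: sold=3 (running total=6) -> [3 6 3]
Step 3: sold=3 (running total=9) -> [3 6 3]
Step 4: sold=3 (running total=12) -> [3 6 3]
Step 5: sold=3 (running total=15) -> [3 6 3]
Step 6: sold=3 (running total=18) -> [3 6 3]
Step 7: sold=3 (running total=21) -> [3 6 3]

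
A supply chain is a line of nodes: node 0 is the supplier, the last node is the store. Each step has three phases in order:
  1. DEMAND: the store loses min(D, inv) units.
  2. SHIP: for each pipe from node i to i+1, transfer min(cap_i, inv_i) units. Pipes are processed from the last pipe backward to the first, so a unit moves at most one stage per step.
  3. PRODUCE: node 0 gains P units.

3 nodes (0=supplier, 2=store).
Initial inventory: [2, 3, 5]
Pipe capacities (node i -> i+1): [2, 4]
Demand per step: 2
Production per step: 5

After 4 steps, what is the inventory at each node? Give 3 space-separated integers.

Step 1: demand=2,sold=2 ship[1->2]=3 ship[0->1]=2 prod=5 -> inv=[5 2 6]
Step 2: demand=2,sold=2 ship[1->2]=2 ship[0->1]=2 prod=5 -> inv=[8 2 6]
Step 3: demand=2,sold=2 ship[1->2]=2 ship[0->1]=2 prod=5 -> inv=[11 2 6]
Step 4: demand=2,sold=2 ship[1->2]=2 ship[0->1]=2 prod=5 -> inv=[14 2 6]

14 2 6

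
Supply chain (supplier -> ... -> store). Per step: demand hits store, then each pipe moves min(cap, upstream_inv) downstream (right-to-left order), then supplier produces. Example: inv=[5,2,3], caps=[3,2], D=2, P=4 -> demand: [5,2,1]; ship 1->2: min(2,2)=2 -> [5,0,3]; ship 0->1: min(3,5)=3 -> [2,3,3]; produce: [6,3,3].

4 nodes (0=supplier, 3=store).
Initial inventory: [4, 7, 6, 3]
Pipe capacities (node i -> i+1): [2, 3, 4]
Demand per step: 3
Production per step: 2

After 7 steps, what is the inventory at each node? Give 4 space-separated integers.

Step 1: demand=3,sold=3 ship[2->3]=4 ship[1->2]=3 ship[0->1]=2 prod=2 -> inv=[4 6 5 4]
Step 2: demand=3,sold=3 ship[2->3]=4 ship[1->2]=3 ship[0->1]=2 prod=2 -> inv=[4 5 4 5]
Step 3: demand=3,sold=3 ship[2->3]=4 ship[1->2]=3 ship[0->1]=2 prod=2 -> inv=[4 4 3 6]
Step 4: demand=3,sold=3 ship[2->3]=3 ship[1->2]=3 ship[0->1]=2 prod=2 -> inv=[4 3 3 6]
Step 5: demand=3,sold=3 ship[2->3]=3 ship[1->2]=3 ship[0->1]=2 prod=2 -> inv=[4 2 3 6]
Step 6: demand=3,sold=3 ship[2->3]=3 ship[1->2]=2 ship[0->1]=2 prod=2 -> inv=[4 2 2 6]
Step 7: demand=3,sold=3 ship[2->3]=2 ship[1->2]=2 ship[0->1]=2 prod=2 -> inv=[4 2 2 5]

4 2 2 5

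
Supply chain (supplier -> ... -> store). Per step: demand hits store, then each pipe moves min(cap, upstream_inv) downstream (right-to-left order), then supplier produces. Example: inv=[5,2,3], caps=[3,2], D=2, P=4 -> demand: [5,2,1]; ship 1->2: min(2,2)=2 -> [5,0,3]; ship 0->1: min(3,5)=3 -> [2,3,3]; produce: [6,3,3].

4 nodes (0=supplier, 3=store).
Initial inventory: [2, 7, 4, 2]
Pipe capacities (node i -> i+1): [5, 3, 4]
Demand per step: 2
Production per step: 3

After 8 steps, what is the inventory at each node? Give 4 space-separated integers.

Step 1: demand=2,sold=2 ship[2->3]=4 ship[1->2]=3 ship[0->1]=2 prod=3 -> inv=[3 6 3 4]
Step 2: demand=2,sold=2 ship[2->3]=3 ship[1->2]=3 ship[0->1]=3 prod=3 -> inv=[3 6 3 5]
Step 3: demand=2,sold=2 ship[2->3]=3 ship[1->2]=3 ship[0->1]=3 prod=3 -> inv=[3 6 3 6]
Step 4: demand=2,sold=2 ship[2->3]=3 ship[1->2]=3 ship[0->1]=3 prod=3 -> inv=[3 6 3 7]
Step 5: demand=2,sold=2 ship[2->3]=3 ship[1->2]=3 ship[0->1]=3 prod=3 -> inv=[3 6 3 8]
Step 6: demand=2,sold=2 ship[2->3]=3 ship[1->2]=3 ship[0->1]=3 prod=3 -> inv=[3 6 3 9]
Step 7: demand=2,sold=2 ship[2->3]=3 ship[1->2]=3 ship[0->1]=3 prod=3 -> inv=[3 6 3 10]
Step 8: demand=2,sold=2 ship[2->3]=3 ship[1->2]=3 ship[0->1]=3 prod=3 -> inv=[3 6 3 11]

3 6 3 11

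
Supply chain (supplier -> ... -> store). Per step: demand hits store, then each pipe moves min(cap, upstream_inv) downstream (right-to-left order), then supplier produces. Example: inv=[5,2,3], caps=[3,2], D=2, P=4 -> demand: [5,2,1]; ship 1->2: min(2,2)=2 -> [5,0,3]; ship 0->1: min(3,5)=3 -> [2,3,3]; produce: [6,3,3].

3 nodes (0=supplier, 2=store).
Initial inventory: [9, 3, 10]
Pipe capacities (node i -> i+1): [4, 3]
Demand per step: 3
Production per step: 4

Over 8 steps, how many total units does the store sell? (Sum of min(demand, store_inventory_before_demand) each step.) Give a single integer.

Answer: 24

Derivation:
Step 1: sold=3 (running total=3) -> [9 4 10]
Step 2: sold=3 (running total=6) -> [9 5 10]
Step 3: sold=3 (running total=9) -> [9 6 10]
Step 4: sold=3 (running total=12) -> [9 7 10]
Step 5: sold=3 (running total=15) -> [9 8 10]
Step 6: sold=3 (running total=18) -> [9 9 10]
Step 7: sold=3 (running total=21) -> [9 10 10]
Step 8: sold=3 (running total=24) -> [9 11 10]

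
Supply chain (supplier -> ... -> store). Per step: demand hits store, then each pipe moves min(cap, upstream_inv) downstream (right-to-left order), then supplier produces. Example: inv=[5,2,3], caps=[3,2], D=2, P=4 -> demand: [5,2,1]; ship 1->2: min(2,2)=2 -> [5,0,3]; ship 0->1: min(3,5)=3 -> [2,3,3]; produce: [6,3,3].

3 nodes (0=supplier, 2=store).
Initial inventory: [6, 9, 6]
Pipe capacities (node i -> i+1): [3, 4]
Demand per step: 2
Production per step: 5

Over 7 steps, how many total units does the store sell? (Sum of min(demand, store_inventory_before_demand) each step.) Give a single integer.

Step 1: sold=2 (running total=2) -> [8 8 8]
Step 2: sold=2 (running total=4) -> [10 7 10]
Step 3: sold=2 (running total=6) -> [12 6 12]
Step 4: sold=2 (running total=8) -> [14 5 14]
Step 5: sold=2 (running total=10) -> [16 4 16]
Step 6: sold=2 (running total=12) -> [18 3 18]
Step 7: sold=2 (running total=14) -> [20 3 19]

Answer: 14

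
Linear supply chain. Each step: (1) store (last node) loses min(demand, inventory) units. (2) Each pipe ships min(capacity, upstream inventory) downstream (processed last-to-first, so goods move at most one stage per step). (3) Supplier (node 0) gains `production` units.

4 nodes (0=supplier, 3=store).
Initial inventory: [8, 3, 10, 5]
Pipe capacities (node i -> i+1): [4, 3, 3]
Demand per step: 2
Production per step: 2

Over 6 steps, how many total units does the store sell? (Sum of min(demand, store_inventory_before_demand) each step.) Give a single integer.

Answer: 12

Derivation:
Step 1: sold=2 (running total=2) -> [6 4 10 6]
Step 2: sold=2 (running total=4) -> [4 5 10 7]
Step 3: sold=2 (running total=6) -> [2 6 10 8]
Step 4: sold=2 (running total=8) -> [2 5 10 9]
Step 5: sold=2 (running total=10) -> [2 4 10 10]
Step 6: sold=2 (running total=12) -> [2 3 10 11]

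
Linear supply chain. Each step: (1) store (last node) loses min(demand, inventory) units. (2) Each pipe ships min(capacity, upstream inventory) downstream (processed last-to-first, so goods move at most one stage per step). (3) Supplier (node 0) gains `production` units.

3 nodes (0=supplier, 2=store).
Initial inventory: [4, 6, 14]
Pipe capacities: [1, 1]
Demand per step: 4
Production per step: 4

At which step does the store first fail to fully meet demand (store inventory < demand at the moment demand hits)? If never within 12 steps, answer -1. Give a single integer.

Step 1: demand=4,sold=4 ship[1->2]=1 ship[0->1]=1 prod=4 -> [7 6 11]
Step 2: demand=4,sold=4 ship[1->2]=1 ship[0->1]=1 prod=4 -> [10 6 8]
Step 3: demand=4,sold=4 ship[1->2]=1 ship[0->1]=1 prod=4 -> [13 6 5]
Step 4: demand=4,sold=4 ship[1->2]=1 ship[0->1]=1 prod=4 -> [16 6 2]
Step 5: demand=4,sold=2 ship[1->2]=1 ship[0->1]=1 prod=4 -> [19 6 1]
Step 6: demand=4,sold=1 ship[1->2]=1 ship[0->1]=1 prod=4 -> [22 6 1]
Step 7: demand=4,sold=1 ship[1->2]=1 ship[0->1]=1 prod=4 -> [25 6 1]
Step 8: demand=4,sold=1 ship[1->2]=1 ship[0->1]=1 prod=4 -> [28 6 1]
Step 9: demand=4,sold=1 ship[1->2]=1 ship[0->1]=1 prod=4 -> [31 6 1]
Step 10: demand=4,sold=1 ship[1->2]=1 ship[0->1]=1 prod=4 -> [34 6 1]
Step 11: demand=4,sold=1 ship[1->2]=1 ship[0->1]=1 prod=4 -> [37 6 1]
Step 12: demand=4,sold=1 ship[1->2]=1 ship[0->1]=1 prod=4 -> [40 6 1]
First stockout at step 5

5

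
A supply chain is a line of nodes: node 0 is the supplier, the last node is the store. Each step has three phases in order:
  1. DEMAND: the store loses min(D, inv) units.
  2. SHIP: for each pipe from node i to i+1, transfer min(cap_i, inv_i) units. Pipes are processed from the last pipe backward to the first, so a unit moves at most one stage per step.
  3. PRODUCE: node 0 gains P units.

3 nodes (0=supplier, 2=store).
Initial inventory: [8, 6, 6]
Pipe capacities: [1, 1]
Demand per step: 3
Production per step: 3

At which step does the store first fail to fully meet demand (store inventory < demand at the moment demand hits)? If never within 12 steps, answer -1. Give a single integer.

Step 1: demand=3,sold=3 ship[1->2]=1 ship[0->1]=1 prod=3 -> [10 6 4]
Step 2: demand=3,sold=3 ship[1->2]=1 ship[0->1]=1 prod=3 -> [12 6 2]
Step 3: demand=3,sold=2 ship[1->2]=1 ship[0->1]=1 prod=3 -> [14 6 1]
Step 4: demand=3,sold=1 ship[1->2]=1 ship[0->1]=1 prod=3 -> [16 6 1]
Step 5: demand=3,sold=1 ship[1->2]=1 ship[0->1]=1 prod=3 -> [18 6 1]
Step 6: demand=3,sold=1 ship[1->2]=1 ship[0->1]=1 prod=3 -> [20 6 1]
Step 7: demand=3,sold=1 ship[1->2]=1 ship[0->1]=1 prod=3 -> [22 6 1]
Step 8: demand=3,sold=1 ship[1->2]=1 ship[0->1]=1 prod=3 -> [24 6 1]
Step 9: demand=3,sold=1 ship[1->2]=1 ship[0->1]=1 prod=3 -> [26 6 1]
Step 10: demand=3,sold=1 ship[1->2]=1 ship[0->1]=1 prod=3 -> [28 6 1]
Step 11: demand=3,sold=1 ship[1->2]=1 ship[0->1]=1 prod=3 -> [30 6 1]
Step 12: demand=3,sold=1 ship[1->2]=1 ship[0->1]=1 prod=3 -> [32 6 1]
First stockout at step 3

3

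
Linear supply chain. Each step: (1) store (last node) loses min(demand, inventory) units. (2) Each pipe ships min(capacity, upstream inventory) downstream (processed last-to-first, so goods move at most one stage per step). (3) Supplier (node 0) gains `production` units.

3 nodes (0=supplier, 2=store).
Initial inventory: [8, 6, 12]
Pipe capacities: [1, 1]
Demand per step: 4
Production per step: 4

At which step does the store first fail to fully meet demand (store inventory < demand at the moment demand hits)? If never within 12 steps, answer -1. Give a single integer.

Step 1: demand=4,sold=4 ship[1->2]=1 ship[0->1]=1 prod=4 -> [11 6 9]
Step 2: demand=4,sold=4 ship[1->2]=1 ship[0->1]=1 prod=4 -> [14 6 6]
Step 3: demand=4,sold=4 ship[1->2]=1 ship[0->1]=1 prod=4 -> [17 6 3]
Step 4: demand=4,sold=3 ship[1->2]=1 ship[0->1]=1 prod=4 -> [20 6 1]
Step 5: demand=4,sold=1 ship[1->2]=1 ship[0->1]=1 prod=4 -> [23 6 1]
Step 6: demand=4,sold=1 ship[1->2]=1 ship[0->1]=1 prod=4 -> [26 6 1]
Step 7: demand=4,sold=1 ship[1->2]=1 ship[0->1]=1 prod=4 -> [29 6 1]
Step 8: demand=4,sold=1 ship[1->2]=1 ship[0->1]=1 prod=4 -> [32 6 1]
Step 9: demand=4,sold=1 ship[1->2]=1 ship[0->1]=1 prod=4 -> [35 6 1]
Step 10: demand=4,sold=1 ship[1->2]=1 ship[0->1]=1 prod=4 -> [38 6 1]
Step 11: demand=4,sold=1 ship[1->2]=1 ship[0->1]=1 prod=4 -> [41 6 1]
Step 12: demand=4,sold=1 ship[1->2]=1 ship[0->1]=1 prod=4 -> [44 6 1]
First stockout at step 4

4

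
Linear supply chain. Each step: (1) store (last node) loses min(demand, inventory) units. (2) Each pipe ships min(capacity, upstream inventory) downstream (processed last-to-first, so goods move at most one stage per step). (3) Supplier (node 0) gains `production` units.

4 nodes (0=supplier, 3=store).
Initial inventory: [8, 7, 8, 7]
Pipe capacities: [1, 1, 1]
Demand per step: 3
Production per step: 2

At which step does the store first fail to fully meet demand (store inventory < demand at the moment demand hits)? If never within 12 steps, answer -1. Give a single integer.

Step 1: demand=3,sold=3 ship[2->3]=1 ship[1->2]=1 ship[0->1]=1 prod=2 -> [9 7 8 5]
Step 2: demand=3,sold=3 ship[2->3]=1 ship[1->2]=1 ship[0->1]=1 prod=2 -> [10 7 8 3]
Step 3: demand=3,sold=3 ship[2->3]=1 ship[1->2]=1 ship[0->1]=1 prod=2 -> [11 7 8 1]
Step 4: demand=3,sold=1 ship[2->3]=1 ship[1->2]=1 ship[0->1]=1 prod=2 -> [12 7 8 1]
Step 5: demand=3,sold=1 ship[2->3]=1 ship[1->2]=1 ship[0->1]=1 prod=2 -> [13 7 8 1]
Step 6: demand=3,sold=1 ship[2->3]=1 ship[1->2]=1 ship[0->1]=1 prod=2 -> [14 7 8 1]
Step 7: demand=3,sold=1 ship[2->3]=1 ship[1->2]=1 ship[0->1]=1 prod=2 -> [15 7 8 1]
Step 8: demand=3,sold=1 ship[2->3]=1 ship[1->2]=1 ship[0->1]=1 prod=2 -> [16 7 8 1]
Step 9: demand=3,sold=1 ship[2->3]=1 ship[1->2]=1 ship[0->1]=1 prod=2 -> [17 7 8 1]
Step 10: demand=3,sold=1 ship[2->3]=1 ship[1->2]=1 ship[0->1]=1 prod=2 -> [18 7 8 1]
Step 11: demand=3,sold=1 ship[2->3]=1 ship[1->2]=1 ship[0->1]=1 prod=2 -> [19 7 8 1]
Step 12: demand=3,sold=1 ship[2->3]=1 ship[1->2]=1 ship[0->1]=1 prod=2 -> [20 7 8 1]
First stockout at step 4

4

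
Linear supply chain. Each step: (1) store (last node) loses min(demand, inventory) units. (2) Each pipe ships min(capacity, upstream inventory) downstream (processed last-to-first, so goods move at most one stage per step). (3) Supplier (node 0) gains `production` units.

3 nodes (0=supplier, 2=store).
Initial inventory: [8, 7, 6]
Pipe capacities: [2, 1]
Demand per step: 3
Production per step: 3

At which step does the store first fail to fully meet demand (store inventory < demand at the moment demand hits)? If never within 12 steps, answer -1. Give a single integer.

Step 1: demand=3,sold=3 ship[1->2]=1 ship[0->1]=2 prod=3 -> [9 8 4]
Step 2: demand=3,sold=3 ship[1->2]=1 ship[0->1]=2 prod=3 -> [10 9 2]
Step 3: demand=3,sold=2 ship[1->2]=1 ship[0->1]=2 prod=3 -> [11 10 1]
Step 4: demand=3,sold=1 ship[1->2]=1 ship[0->1]=2 prod=3 -> [12 11 1]
Step 5: demand=3,sold=1 ship[1->2]=1 ship[0->1]=2 prod=3 -> [13 12 1]
Step 6: demand=3,sold=1 ship[1->2]=1 ship[0->1]=2 prod=3 -> [14 13 1]
Step 7: demand=3,sold=1 ship[1->2]=1 ship[0->1]=2 prod=3 -> [15 14 1]
Step 8: demand=3,sold=1 ship[1->2]=1 ship[0->1]=2 prod=3 -> [16 15 1]
Step 9: demand=3,sold=1 ship[1->2]=1 ship[0->1]=2 prod=3 -> [17 16 1]
Step 10: demand=3,sold=1 ship[1->2]=1 ship[0->1]=2 prod=3 -> [18 17 1]
Step 11: demand=3,sold=1 ship[1->2]=1 ship[0->1]=2 prod=3 -> [19 18 1]
Step 12: demand=3,sold=1 ship[1->2]=1 ship[0->1]=2 prod=3 -> [20 19 1]
First stockout at step 3

3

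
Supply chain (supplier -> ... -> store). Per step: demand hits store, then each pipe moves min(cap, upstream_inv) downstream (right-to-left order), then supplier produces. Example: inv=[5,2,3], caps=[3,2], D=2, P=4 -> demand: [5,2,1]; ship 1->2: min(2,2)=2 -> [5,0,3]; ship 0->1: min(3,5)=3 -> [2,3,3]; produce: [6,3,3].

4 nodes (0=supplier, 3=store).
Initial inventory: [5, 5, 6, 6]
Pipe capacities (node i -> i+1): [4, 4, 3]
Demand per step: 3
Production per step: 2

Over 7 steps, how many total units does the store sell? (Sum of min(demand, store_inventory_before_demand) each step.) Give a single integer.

Step 1: sold=3 (running total=3) -> [3 5 7 6]
Step 2: sold=3 (running total=6) -> [2 4 8 6]
Step 3: sold=3 (running total=9) -> [2 2 9 6]
Step 4: sold=3 (running total=12) -> [2 2 8 6]
Step 5: sold=3 (running total=15) -> [2 2 7 6]
Step 6: sold=3 (running total=18) -> [2 2 6 6]
Step 7: sold=3 (running total=21) -> [2 2 5 6]

Answer: 21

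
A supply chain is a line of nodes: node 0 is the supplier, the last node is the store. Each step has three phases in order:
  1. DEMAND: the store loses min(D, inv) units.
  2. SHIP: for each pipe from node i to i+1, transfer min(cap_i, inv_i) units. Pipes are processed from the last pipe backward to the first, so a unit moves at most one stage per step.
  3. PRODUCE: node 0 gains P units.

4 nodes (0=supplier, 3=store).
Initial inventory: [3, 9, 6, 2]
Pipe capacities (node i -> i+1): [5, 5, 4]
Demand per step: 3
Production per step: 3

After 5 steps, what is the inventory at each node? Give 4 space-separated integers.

Step 1: demand=3,sold=2 ship[2->3]=4 ship[1->2]=5 ship[0->1]=3 prod=3 -> inv=[3 7 7 4]
Step 2: demand=3,sold=3 ship[2->3]=4 ship[1->2]=5 ship[0->1]=3 prod=3 -> inv=[3 5 8 5]
Step 3: demand=3,sold=3 ship[2->3]=4 ship[1->2]=5 ship[0->1]=3 prod=3 -> inv=[3 3 9 6]
Step 4: demand=3,sold=3 ship[2->3]=4 ship[1->2]=3 ship[0->1]=3 prod=3 -> inv=[3 3 8 7]
Step 5: demand=3,sold=3 ship[2->3]=4 ship[1->2]=3 ship[0->1]=3 prod=3 -> inv=[3 3 7 8]

3 3 7 8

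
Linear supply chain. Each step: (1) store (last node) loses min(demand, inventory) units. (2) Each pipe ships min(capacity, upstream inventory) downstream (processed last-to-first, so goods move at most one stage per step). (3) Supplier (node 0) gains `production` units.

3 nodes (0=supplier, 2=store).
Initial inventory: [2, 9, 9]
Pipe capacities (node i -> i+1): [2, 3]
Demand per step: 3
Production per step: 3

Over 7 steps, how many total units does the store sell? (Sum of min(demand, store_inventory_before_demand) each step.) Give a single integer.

Answer: 21

Derivation:
Step 1: sold=3 (running total=3) -> [3 8 9]
Step 2: sold=3 (running total=6) -> [4 7 9]
Step 3: sold=3 (running total=9) -> [5 6 9]
Step 4: sold=3 (running total=12) -> [6 5 9]
Step 5: sold=3 (running total=15) -> [7 4 9]
Step 6: sold=3 (running total=18) -> [8 3 9]
Step 7: sold=3 (running total=21) -> [9 2 9]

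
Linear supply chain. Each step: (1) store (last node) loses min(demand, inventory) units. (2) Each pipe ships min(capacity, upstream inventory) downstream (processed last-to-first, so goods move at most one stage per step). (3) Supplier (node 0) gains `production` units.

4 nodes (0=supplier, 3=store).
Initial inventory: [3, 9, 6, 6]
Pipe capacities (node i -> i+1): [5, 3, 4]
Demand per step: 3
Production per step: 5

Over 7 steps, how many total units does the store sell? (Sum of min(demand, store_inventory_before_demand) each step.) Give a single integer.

Answer: 21

Derivation:
Step 1: sold=3 (running total=3) -> [5 9 5 7]
Step 2: sold=3 (running total=6) -> [5 11 4 8]
Step 3: sold=3 (running total=9) -> [5 13 3 9]
Step 4: sold=3 (running total=12) -> [5 15 3 9]
Step 5: sold=3 (running total=15) -> [5 17 3 9]
Step 6: sold=3 (running total=18) -> [5 19 3 9]
Step 7: sold=3 (running total=21) -> [5 21 3 9]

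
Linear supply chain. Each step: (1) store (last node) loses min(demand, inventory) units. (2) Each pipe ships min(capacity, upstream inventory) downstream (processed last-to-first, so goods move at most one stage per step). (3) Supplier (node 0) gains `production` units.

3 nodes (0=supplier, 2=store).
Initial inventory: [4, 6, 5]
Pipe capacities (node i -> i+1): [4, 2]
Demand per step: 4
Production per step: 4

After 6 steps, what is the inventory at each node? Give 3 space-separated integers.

Step 1: demand=4,sold=4 ship[1->2]=2 ship[0->1]=4 prod=4 -> inv=[4 8 3]
Step 2: demand=4,sold=3 ship[1->2]=2 ship[0->1]=4 prod=4 -> inv=[4 10 2]
Step 3: demand=4,sold=2 ship[1->2]=2 ship[0->1]=4 prod=4 -> inv=[4 12 2]
Step 4: demand=4,sold=2 ship[1->2]=2 ship[0->1]=4 prod=4 -> inv=[4 14 2]
Step 5: demand=4,sold=2 ship[1->2]=2 ship[0->1]=4 prod=4 -> inv=[4 16 2]
Step 6: demand=4,sold=2 ship[1->2]=2 ship[0->1]=4 prod=4 -> inv=[4 18 2]

4 18 2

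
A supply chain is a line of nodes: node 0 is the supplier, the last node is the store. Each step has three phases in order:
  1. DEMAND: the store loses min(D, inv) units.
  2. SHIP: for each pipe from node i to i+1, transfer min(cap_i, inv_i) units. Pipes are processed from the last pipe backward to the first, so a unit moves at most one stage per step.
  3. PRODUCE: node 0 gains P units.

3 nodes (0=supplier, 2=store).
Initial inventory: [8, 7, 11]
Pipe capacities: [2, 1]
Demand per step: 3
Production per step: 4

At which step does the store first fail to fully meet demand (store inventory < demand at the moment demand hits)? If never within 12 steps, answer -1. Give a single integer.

Step 1: demand=3,sold=3 ship[1->2]=1 ship[0->1]=2 prod=4 -> [10 8 9]
Step 2: demand=3,sold=3 ship[1->2]=1 ship[0->1]=2 prod=4 -> [12 9 7]
Step 3: demand=3,sold=3 ship[1->2]=1 ship[0->1]=2 prod=4 -> [14 10 5]
Step 4: demand=3,sold=3 ship[1->2]=1 ship[0->1]=2 prod=4 -> [16 11 3]
Step 5: demand=3,sold=3 ship[1->2]=1 ship[0->1]=2 prod=4 -> [18 12 1]
Step 6: demand=3,sold=1 ship[1->2]=1 ship[0->1]=2 prod=4 -> [20 13 1]
Step 7: demand=3,sold=1 ship[1->2]=1 ship[0->1]=2 prod=4 -> [22 14 1]
Step 8: demand=3,sold=1 ship[1->2]=1 ship[0->1]=2 prod=4 -> [24 15 1]
Step 9: demand=3,sold=1 ship[1->2]=1 ship[0->1]=2 prod=4 -> [26 16 1]
Step 10: demand=3,sold=1 ship[1->2]=1 ship[0->1]=2 prod=4 -> [28 17 1]
Step 11: demand=3,sold=1 ship[1->2]=1 ship[0->1]=2 prod=4 -> [30 18 1]
Step 12: demand=3,sold=1 ship[1->2]=1 ship[0->1]=2 prod=4 -> [32 19 1]
First stockout at step 6

6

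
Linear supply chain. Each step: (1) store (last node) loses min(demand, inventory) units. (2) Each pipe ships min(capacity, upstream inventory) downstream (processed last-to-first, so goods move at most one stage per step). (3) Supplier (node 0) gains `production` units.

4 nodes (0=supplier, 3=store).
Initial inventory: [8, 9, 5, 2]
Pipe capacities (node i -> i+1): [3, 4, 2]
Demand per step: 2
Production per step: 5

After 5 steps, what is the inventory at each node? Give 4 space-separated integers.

Step 1: demand=2,sold=2 ship[2->3]=2 ship[1->2]=4 ship[0->1]=3 prod=5 -> inv=[10 8 7 2]
Step 2: demand=2,sold=2 ship[2->3]=2 ship[1->2]=4 ship[0->1]=3 prod=5 -> inv=[12 7 9 2]
Step 3: demand=2,sold=2 ship[2->3]=2 ship[1->2]=4 ship[0->1]=3 prod=5 -> inv=[14 6 11 2]
Step 4: demand=2,sold=2 ship[2->3]=2 ship[1->2]=4 ship[0->1]=3 prod=5 -> inv=[16 5 13 2]
Step 5: demand=2,sold=2 ship[2->3]=2 ship[1->2]=4 ship[0->1]=3 prod=5 -> inv=[18 4 15 2]

18 4 15 2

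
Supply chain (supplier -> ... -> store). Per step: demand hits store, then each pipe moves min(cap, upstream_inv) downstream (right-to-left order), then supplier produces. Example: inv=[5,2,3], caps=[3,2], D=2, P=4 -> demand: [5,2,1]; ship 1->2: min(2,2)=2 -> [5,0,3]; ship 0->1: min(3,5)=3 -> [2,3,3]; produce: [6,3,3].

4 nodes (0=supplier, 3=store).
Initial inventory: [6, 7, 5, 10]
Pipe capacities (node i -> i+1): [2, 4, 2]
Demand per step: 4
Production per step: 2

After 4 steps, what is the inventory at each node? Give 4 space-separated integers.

Step 1: demand=4,sold=4 ship[2->3]=2 ship[1->2]=4 ship[0->1]=2 prod=2 -> inv=[6 5 7 8]
Step 2: demand=4,sold=4 ship[2->3]=2 ship[1->2]=4 ship[0->1]=2 prod=2 -> inv=[6 3 9 6]
Step 3: demand=4,sold=4 ship[2->3]=2 ship[1->2]=3 ship[0->1]=2 prod=2 -> inv=[6 2 10 4]
Step 4: demand=4,sold=4 ship[2->3]=2 ship[1->2]=2 ship[0->1]=2 prod=2 -> inv=[6 2 10 2]

6 2 10 2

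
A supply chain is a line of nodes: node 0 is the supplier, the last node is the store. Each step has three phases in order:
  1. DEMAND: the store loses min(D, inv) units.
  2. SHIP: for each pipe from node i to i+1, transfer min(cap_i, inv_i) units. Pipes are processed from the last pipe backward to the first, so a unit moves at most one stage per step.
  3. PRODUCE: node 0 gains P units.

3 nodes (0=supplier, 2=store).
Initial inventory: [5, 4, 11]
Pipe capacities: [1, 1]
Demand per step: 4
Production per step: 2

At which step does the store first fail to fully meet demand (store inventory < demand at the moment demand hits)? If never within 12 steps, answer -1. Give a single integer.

Step 1: demand=4,sold=4 ship[1->2]=1 ship[0->1]=1 prod=2 -> [6 4 8]
Step 2: demand=4,sold=4 ship[1->2]=1 ship[0->1]=1 prod=2 -> [7 4 5]
Step 3: demand=4,sold=4 ship[1->2]=1 ship[0->1]=1 prod=2 -> [8 4 2]
Step 4: demand=4,sold=2 ship[1->2]=1 ship[0->1]=1 prod=2 -> [9 4 1]
Step 5: demand=4,sold=1 ship[1->2]=1 ship[0->1]=1 prod=2 -> [10 4 1]
Step 6: demand=4,sold=1 ship[1->2]=1 ship[0->1]=1 prod=2 -> [11 4 1]
Step 7: demand=4,sold=1 ship[1->2]=1 ship[0->1]=1 prod=2 -> [12 4 1]
Step 8: demand=4,sold=1 ship[1->2]=1 ship[0->1]=1 prod=2 -> [13 4 1]
Step 9: demand=4,sold=1 ship[1->2]=1 ship[0->1]=1 prod=2 -> [14 4 1]
Step 10: demand=4,sold=1 ship[1->2]=1 ship[0->1]=1 prod=2 -> [15 4 1]
Step 11: demand=4,sold=1 ship[1->2]=1 ship[0->1]=1 prod=2 -> [16 4 1]
Step 12: demand=4,sold=1 ship[1->2]=1 ship[0->1]=1 prod=2 -> [17 4 1]
First stockout at step 4

4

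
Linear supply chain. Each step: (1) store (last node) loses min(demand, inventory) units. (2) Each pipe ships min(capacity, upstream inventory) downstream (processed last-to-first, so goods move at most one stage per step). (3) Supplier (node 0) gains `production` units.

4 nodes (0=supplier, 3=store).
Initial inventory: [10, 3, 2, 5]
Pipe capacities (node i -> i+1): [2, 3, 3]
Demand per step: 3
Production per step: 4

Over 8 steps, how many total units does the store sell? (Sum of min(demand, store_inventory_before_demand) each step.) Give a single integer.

Answer: 20

Derivation:
Step 1: sold=3 (running total=3) -> [12 2 3 4]
Step 2: sold=3 (running total=6) -> [14 2 2 4]
Step 3: sold=3 (running total=9) -> [16 2 2 3]
Step 4: sold=3 (running total=12) -> [18 2 2 2]
Step 5: sold=2 (running total=14) -> [20 2 2 2]
Step 6: sold=2 (running total=16) -> [22 2 2 2]
Step 7: sold=2 (running total=18) -> [24 2 2 2]
Step 8: sold=2 (running total=20) -> [26 2 2 2]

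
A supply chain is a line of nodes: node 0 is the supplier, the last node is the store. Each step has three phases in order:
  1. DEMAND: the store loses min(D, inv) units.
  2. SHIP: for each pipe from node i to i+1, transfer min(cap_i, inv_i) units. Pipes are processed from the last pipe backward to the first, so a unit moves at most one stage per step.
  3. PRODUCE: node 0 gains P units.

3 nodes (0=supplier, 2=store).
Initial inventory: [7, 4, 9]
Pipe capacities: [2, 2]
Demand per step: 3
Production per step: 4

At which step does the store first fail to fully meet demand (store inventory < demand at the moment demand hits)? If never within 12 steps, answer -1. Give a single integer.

Step 1: demand=3,sold=3 ship[1->2]=2 ship[0->1]=2 prod=4 -> [9 4 8]
Step 2: demand=3,sold=3 ship[1->2]=2 ship[0->1]=2 prod=4 -> [11 4 7]
Step 3: demand=3,sold=3 ship[1->2]=2 ship[0->1]=2 prod=4 -> [13 4 6]
Step 4: demand=3,sold=3 ship[1->2]=2 ship[0->1]=2 prod=4 -> [15 4 5]
Step 5: demand=3,sold=3 ship[1->2]=2 ship[0->1]=2 prod=4 -> [17 4 4]
Step 6: demand=3,sold=3 ship[1->2]=2 ship[0->1]=2 prod=4 -> [19 4 3]
Step 7: demand=3,sold=3 ship[1->2]=2 ship[0->1]=2 prod=4 -> [21 4 2]
Step 8: demand=3,sold=2 ship[1->2]=2 ship[0->1]=2 prod=4 -> [23 4 2]
Step 9: demand=3,sold=2 ship[1->2]=2 ship[0->1]=2 prod=4 -> [25 4 2]
Step 10: demand=3,sold=2 ship[1->2]=2 ship[0->1]=2 prod=4 -> [27 4 2]
Step 11: demand=3,sold=2 ship[1->2]=2 ship[0->1]=2 prod=4 -> [29 4 2]
Step 12: demand=3,sold=2 ship[1->2]=2 ship[0->1]=2 prod=4 -> [31 4 2]
First stockout at step 8

8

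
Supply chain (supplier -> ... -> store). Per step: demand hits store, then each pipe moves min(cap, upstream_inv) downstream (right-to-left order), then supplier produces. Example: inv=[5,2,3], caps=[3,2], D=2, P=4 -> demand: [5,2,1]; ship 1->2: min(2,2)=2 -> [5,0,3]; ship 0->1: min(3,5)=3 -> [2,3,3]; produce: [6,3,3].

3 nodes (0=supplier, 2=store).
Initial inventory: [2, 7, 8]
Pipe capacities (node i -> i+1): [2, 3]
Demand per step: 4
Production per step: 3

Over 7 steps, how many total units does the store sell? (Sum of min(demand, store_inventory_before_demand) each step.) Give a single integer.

Answer: 25

Derivation:
Step 1: sold=4 (running total=4) -> [3 6 7]
Step 2: sold=4 (running total=8) -> [4 5 6]
Step 3: sold=4 (running total=12) -> [5 4 5]
Step 4: sold=4 (running total=16) -> [6 3 4]
Step 5: sold=4 (running total=20) -> [7 2 3]
Step 6: sold=3 (running total=23) -> [8 2 2]
Step 7: sold=2 (running total=25) -> [9 2 2]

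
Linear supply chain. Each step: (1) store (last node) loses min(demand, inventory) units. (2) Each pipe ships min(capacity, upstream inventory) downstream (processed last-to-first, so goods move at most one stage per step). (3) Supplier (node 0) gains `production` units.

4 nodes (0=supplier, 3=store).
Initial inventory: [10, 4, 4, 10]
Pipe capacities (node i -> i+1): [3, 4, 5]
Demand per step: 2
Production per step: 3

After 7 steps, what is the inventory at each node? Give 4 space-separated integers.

Step 1: demand=2,sold=2 ship[2->3]=4 ship[1->2]=4 ship[0->1]=3 prod=3 -> inv=[10 3 4 12]
Step 2: demand=2,sold=2 ship[2->3]=4 ship[1->2]=3 ship[0->1]=3 prod=3 -> inv=[10 3 3 14]
Step 3: demand=2,sold=2 ship[2->3]=3 ship[1->2]=3 ship[0->1]=3 prod=3 -> inv=[10 3 3 15]
Step 4: demand=2,sold=2 ship[2->3]=3 ship[1->2]=3 ship[0->1]=3 prod=3 -> inv=[10 3 3 16]
Step 5: demand=2,sold=2 ship[2->3]=3 ship[1->2]=3 ship[0->1]=3 prod=3 -> inv=[10 3 3 17]
Step 6: demand=2,sold=2 ship[2->3]=3 ship[1->2]=3 ship[0->1]=3 prod=3 -> inv=[10 3 3 18]
Step 7: demand=2,sold=2 ship[2->3]=3 ship[1->2]=3 ship[0->1]=3 prod=3 -> inv=[10 3 3 19]

10 3 3 19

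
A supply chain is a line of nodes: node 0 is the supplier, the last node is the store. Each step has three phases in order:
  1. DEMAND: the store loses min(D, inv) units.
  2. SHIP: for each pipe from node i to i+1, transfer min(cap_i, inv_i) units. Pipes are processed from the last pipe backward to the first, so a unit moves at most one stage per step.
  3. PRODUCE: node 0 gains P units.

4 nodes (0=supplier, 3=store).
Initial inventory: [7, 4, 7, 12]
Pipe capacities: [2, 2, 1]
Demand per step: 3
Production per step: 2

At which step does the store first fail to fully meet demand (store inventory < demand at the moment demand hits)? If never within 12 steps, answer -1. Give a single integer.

Step 1: demand=3,sold=3 ship[2->3]=1 ship[1->2]=2 ship[0->1]=2 prod=2 -> [7 4 8 10]
Step 2: demand=3,sold=3 ship[2->3]=1 ship[1->2]=2 ship[0->1]=2 prod=2 -> [7 4 9 8]
Step 3: demand=3,sold=3 ship[2->3]=1 ship[1->2]=2 ship[0->1]=2 prod=2 -> [7 4 10 6]
Step 4: demand=3,sold=3 ship[2->3]=1 ship[1->2]=2 ship[0->1]=2 prod=2 -> [7 4 11 4]
Step 5: demand=3,sold=3 ship[2->3]=1 ship[1->2]=2 ship[0->1]=2 prod=2 -> [7 4 12 2]
Step 6: demand=3,sold=2 ship[2->3]=1 ship[1->2]=2 ship[0->1]=2 prod=2 -> [7 4 13 1]
Step 7: demand=3,sold=1 ship[2->3]=1 ship[1->2]=2 ship[0->1]=2 prod=2 -> [7 4 14 1]
Step 8: demand=3,sold=1 ship[2->3]=1 ship[1->2]=2 ship[0->1]=2 prod=2 -> [7 4 15 1]
Step 9: demand=3,sold=1 ship[2->3]=1 ship[1->2]=2 ship[0->1]=2 prod=2 -> [7 4 16 1]
Step 10: demand=3,sold=1 ship[2->3]=1 ship[1->2]=2 ship[0->1]=2 prod=2 -> [7 4 17 1]
Step 11: demand=3,sold=1 ship[2->3]=1 ship[1->2]=2 ship[0->1]=2 prod=2 -> [7 4 18 1]
Step 12: demand=3,sold=1 ship[2->3]=1 ship[1->2]=2 ship[0->1]=2 prod=2 -> [7 4 19 1]
First stockout at step 6

6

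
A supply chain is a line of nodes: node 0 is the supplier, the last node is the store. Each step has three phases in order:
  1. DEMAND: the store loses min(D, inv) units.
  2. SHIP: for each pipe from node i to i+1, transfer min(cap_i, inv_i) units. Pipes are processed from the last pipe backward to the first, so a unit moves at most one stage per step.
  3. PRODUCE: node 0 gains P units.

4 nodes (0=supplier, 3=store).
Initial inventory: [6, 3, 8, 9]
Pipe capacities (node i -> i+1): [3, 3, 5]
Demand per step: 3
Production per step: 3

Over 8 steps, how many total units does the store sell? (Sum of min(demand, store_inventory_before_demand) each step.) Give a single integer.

Step 1: sold=3 (running total=3) -> [6 3 6 11]
Step 2: sold=3 (running total=6) -> [6 3 4 13]
Step 3: sold=3 (running total=9) -> [6 3 3 14]
Step 4: sold=3 (running total=12) -> [6 3 3 14]
Step 5: sold=3 (running total=15) -> [6 3 3 14]
Step 6: sold=3 (running total=18) -> [6 3 3 14]
Step 7: sold=3 (running total=21) -> [6 3 3 14]
Step 8: sold=3 (running total=24) -> [6 3 3 14]

Answer: 24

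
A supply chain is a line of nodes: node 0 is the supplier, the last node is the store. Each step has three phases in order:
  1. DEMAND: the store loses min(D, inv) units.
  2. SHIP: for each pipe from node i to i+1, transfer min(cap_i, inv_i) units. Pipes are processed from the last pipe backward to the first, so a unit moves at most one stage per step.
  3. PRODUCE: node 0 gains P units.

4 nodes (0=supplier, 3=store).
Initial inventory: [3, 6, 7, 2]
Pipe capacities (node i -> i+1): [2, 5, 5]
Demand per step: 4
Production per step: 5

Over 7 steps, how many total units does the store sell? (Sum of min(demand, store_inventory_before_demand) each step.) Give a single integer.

Answer: 23

Derivation:
Step 1: sold=2 (running total=2) -> [6 3 7 5]
Step 2: sold=4 (running total=6) -> [9 2 5 6]
Step 3: sold=4 (running total=10) -> [12 2 2 7]
Step 4: sold=4 (running total=14) -> [15 2 2 5]
Step 5: sold=4 (running total=18) -> [18 2 2 3]
Step 6: sold=3 (running total=21) -> [21 2 2 2]
Step 7: sold=2 (running total=23) -> [24 2 2 2]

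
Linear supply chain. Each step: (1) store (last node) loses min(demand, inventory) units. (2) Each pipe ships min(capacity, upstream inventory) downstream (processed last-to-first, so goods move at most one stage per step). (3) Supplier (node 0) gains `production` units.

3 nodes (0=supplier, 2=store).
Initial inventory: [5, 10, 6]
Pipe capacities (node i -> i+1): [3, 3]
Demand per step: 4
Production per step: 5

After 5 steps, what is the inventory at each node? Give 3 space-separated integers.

Step 1: demand=4,sold=4 ship[1->2]=3 ship[0->1]=3 prod=5 -> inv=[7 10 5]
Step 2: demand=4,sold=4 ship[1->2]=3 ship[0->1]=3 prod=5 -> inv=[9 10 4]
Step 3: demand=4,sold=4 ship[1->2]=3 ship[0->1]=3 prod=5 -> inv=[11 10 3]
Step 4: demand=4,sold=3 ship[1->2]=3 ship[0->1]=3 prod=5 -> inv=[13 10 3]
Step 5: demand=4,sold=3 ship[1->2]=3 ship[0->1]=3 prod=5 -> inv=[15 10 3]

15 10 3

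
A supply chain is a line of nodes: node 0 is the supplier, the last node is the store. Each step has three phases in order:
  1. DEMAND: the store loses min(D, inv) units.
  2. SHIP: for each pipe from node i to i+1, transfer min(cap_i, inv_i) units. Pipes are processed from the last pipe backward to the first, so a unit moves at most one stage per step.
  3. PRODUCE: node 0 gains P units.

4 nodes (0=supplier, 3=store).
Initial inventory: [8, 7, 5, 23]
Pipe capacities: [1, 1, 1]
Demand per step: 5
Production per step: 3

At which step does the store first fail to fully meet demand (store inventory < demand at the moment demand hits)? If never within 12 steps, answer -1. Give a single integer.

Step 1: demand=5,sold=5 ship[2->3]=1 ship[1->2]=1 ship[0->1]=1 prod=3 -> [10 7 5 19]
Step 2: demand=5,sold=5 ship[2->3]=1 ship[1->2]=1 ship[0->1]=1 prod=3 -> [12 7 5 15]
Step 3: demand=5,sold=5 ship[2->3]=1 ship[1->2]=1 ship[0->1]=1 prod=3 -> [14 7 5 11]
Step 4: demand=5,sold=5 ship[2->3]=1 ship[1->2]=1 ship[0->1]=1 prod=3 -> [16 7 5 7]
Step 5: demand=5,sold=5 ship[2->3]=1 ship[1->2]=1 ship[0->1]=1 prod=3 -> [18 7 5 3]
Step 6: demand=5,sold=3 ship[2->3]=1 ship[1->2]=1 ship[0->1]=1 prod=3 -> [20 7 5 1]
Step 7: demand=5,sold=1 ship[2->3]=1 ship[1->2]=1 ship[0->1]=1 prod=3 -> [22 7 5 1]
Step 8: demand=5,sold=1 ship[2->3]=1 ship[1->2]=1 ship[0->1]=1 prod=3 -> [24 7 5 1]
Step 9: demand=5,sold=1 ship[2->3]=1 ship[1->2]=1 ship[0->1]=1 prod=3 -> [26 7 5 1]
Step 10: demand=5,sold=1 ship[2->3]=1 ship[1->2]=1 ship[0->1]=1 prod=3 -> [28 7 5 1]
Step 11: demand=5,sold=1 ship[2->3]=1 ship[1->2]=1 ship[0->1]=1 prod=3 -> [30 7 5 1]
Step 12: demand=5,sold=1 ship[2->3]=1 ship[1->2]=1 ship[0->1]=1 prod=3 -> [32 7 5 1]
First stockout at step 6

6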